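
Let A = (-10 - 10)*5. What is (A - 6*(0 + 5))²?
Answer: 16900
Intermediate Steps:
A = -100 (A = -20*5 = -100)
(A - 6*(0 + 5))² = (-100 - 6*(0 + 5))² = (-100 - 6*5)² = (-100 - 30)² = (-130)² = 16900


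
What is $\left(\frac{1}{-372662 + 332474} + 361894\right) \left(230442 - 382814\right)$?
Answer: $- \frac{554016823732603}{10047} \approx -5.5143 \cdot 10^{10}$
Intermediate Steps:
$\left(\frac{1}{-372662 + 332474} + 361894\right) \left(230442 - 382814\right) = \left(\frac{1}{-40188} + 361894\right) \left(-152372\right) = \left(- \frac{1}{40188} + 361894\right) \left(-152372\right) = \frac{14543796071}{40188} \left(-152372\right) = - \frac{554016823732603}{10047}$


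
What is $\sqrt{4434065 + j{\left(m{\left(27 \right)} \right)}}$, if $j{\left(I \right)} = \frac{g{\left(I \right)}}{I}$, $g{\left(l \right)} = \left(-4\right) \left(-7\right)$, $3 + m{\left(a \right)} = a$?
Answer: $\frac{\sqrt{159626382}}{6} \approx 2105.7$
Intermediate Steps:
$m{\left(a \right)} = -3 + a$
$g{\left(l \right)} = 28$
$j{\left(I \right)} = \frac{28}{I}$
$\sqrt{4434065 + j{\left(m{\left(27 \right)} \right)}} = \sqrt{4434065 + \frac{28}{-3 + 27}} = \sqrt{4434065 + \frac{28}{24}} = \sqrt{4434065 + 28 \cdot \frac{1}{24}} = \sqrt{4434065 + \frac{7}{6}} = \sqrt{\frac{26604397}{6}} = \frac{\sqrt{159626382}}{6}$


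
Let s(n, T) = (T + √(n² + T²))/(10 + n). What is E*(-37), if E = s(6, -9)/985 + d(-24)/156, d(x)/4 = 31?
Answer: -18063733/614640 - 111*√13/15760 ≈ -29.415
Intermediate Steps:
d(x) = 124 (d(x) = 4*31 = 124)
s(n, T) = (T + √(T² + n²))/(10 + n)
E = 488209/614640 + 3*√13/15760 (E = ((-9 + √((-9)² + 6²))/(10 + 6))/985 + 124/156 = ((-9 + √(81 + 36))/16)*(1/985) + 124*(1/156) = ((-9 + √117)/16)*(1/985) + 31/39 = ((-9 + 3*√13)/16)*(1/985) + 31/39 = (-9/16 + 3*√13/16)*(1/985) + 31/39 = (-9/15760 + 3*√13/15760) + 31/39 = 488209/614640 + 3*√13/15760 ≈ 0.79499)
E*(-37) = (488209/614640 + 3*√13/15760)*(-37) = -18063733/614640 - 111*√13/15760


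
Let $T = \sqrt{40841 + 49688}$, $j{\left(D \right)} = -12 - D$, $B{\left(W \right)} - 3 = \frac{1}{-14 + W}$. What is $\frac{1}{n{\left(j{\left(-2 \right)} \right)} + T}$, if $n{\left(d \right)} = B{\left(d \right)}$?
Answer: $- \frac{1704}{52139663} + \frac{576 \sqrt{90529}}{52139663} \approx 0.0032912$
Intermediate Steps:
$B{\left(W \right)} = 3 + \frac{1}{-14 + W}$
$n{\left(d \right)} = \frac{-41 + 3 d}{-14 + d}$
$T = \sqrt{90529} \approx 300.88$
$\frac{1}{n{\left(j{\left(-2 \right)} \right)} + T} = \frac{1}{\frac{-41 + 3 \left(-12 - -2\right)}{-14 - 10} + \sqrt{90529}} = \frac{1}{\frac{-41 + 3 \left(-12 + 2\right)}{-14 + \left(-12 + 2\right)} + \sqrt{90529}} = \frac{1}{\frac{-41 + 3 \left(-10\right)}{-14 - 10} + \sqrt{90529}} = \frac{1}{\frac{-41 - 30}{-24} + \sqrt{90529}} = \frac{1}{\left(- \frac{1}{24}\right) \left(-71\right) + \sqrt{90529}} = \frac{1}{\frac{71}{24} + \sqrt{90529}}$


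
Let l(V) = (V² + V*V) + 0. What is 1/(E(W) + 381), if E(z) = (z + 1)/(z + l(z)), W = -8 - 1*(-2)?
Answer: 66/25141 ≈ 0.0026252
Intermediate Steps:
W = -6 (W = -8 + 2 = -6)
l(V) = 2*V² (l(V) = (V² + V²) + 0 = 2*V² + 0 = 2*V²)
E(z) = (1 + z)/(z + 2*z²) (E(z) = (z + 1)/(z + 2*z²) = (1 + z)/(z + 2*z²))
1/(E(W) + 381) = 1/((1 - 6)/((-6)*(1 + 2*(-6))) + 381) = 1/(-⅙*(-5)/(1 - 12) + 381) = 1/(-⅙*(-5)/(-11) + 381) = 1/(-⅙*(-1/11)*(-5) + 381) = 1/(-5/66 + 381) = 1/(25141/66) = 66/25141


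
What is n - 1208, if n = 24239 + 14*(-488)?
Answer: 16199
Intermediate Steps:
n = 17407 (n = 24239 - 6832 = 17407)
n - 1208 = 17407 - 1208 = 16199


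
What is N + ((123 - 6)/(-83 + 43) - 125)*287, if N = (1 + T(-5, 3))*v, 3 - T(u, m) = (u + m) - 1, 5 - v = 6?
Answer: -1468859/40 ≈ -36722.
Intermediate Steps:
v = -1 (v = 5 - 1*6 = 5 - 6 = -1)
T(u, m) = 4 - m - u (T(u, m) = 3 - ((u + m) - 1) = 3 - ((m + u) - 1) = 3 - (-1 + m + u) = 3 + (1 - m - u) = 4 - m - u)
N = -7 (N = (1 + (4 - 1*3 - 1*(-5)))*(-1) = (1 + (4 - 3 + 5))*(-1) = (1 + 6)*(-1) = 7*(-1) = -7)
N + ((123 - 6)/(-83 + 43) - 125)*287 = -7 + ((123 - 6)/(-83 + 43) - 125)*287 = -7 + (117/(-40) - 125)*287 = -7 + (117*(-1/40) - 125)*287 = -7 + (-117/40 - 125)*287 = -7 - 5117/40*287 = -7 - 1468579/40 = -1468859/40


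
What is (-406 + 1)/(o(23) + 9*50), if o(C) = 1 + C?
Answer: -135/158 ≈ -0.85443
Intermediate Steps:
(-406 + 1)/(o(23) + 9*50) = (-406 + 1)/((1 + 23) + 9*50) = -405/(24 + 450) = -405/474 = -405*1/474 = -135/158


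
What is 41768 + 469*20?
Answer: 51148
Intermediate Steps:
41768 + 469*20 = 41768 + 9380 = 51148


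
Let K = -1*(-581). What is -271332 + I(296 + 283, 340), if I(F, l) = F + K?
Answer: -270172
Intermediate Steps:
K = 581
I(F, l) = 581 + F (I(F, l) = F + 581 = 581 + F)
-271332 + I(296 + 283, 340) = -271332 + (581 + (296 + 283)) = -271332 + (581 + 579) = -271332 + 1160 = -270172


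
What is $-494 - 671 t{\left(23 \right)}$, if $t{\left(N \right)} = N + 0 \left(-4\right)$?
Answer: $-15927$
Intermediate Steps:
$t{\left(N \right)} = N$ ($t{\left(N \right)} = N + 0 = N$)
$-494 - 671 t{\left(23 \right)} = -494 - 15433 = -15927$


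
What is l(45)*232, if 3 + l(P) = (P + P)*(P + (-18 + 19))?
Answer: 959784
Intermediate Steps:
l(P) = -3 + 2*P*(1 + P) (l(P) = -3 + (P + P)*(P + (-18 + 19)) = -3 + (2*P)*(P + 1) = -3 + (2*P)*(1 + P) = -3 + 2*P*(1 + P))
l(45)*232 = (-3 + 2*45 + 2*45²)*232 = (-3 + 90 + 2*2025)*232 = (-3 + 90 + 4050)*232 = 4137*232 = 959784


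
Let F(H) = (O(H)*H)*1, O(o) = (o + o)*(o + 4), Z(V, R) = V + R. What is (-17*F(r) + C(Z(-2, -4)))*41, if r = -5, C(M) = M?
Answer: 34604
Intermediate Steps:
Z(V, R) = R + V
O(o) = 2*o*(4 + o) (O(o) = (2*o)*(4 + o) = 2*o*(4 + o))
F(H) = 2*H²*(4 + H) (F(H) = ((2*H*(4 + H))*H)*1 = (2*H²*(4 + H))*1 = 2*H²*(4 + H))
(-17*F(r) + C(Z(-2, -4)))*41 = (-34*(-5)²*(4 - 5) + (-4 - 2))*41 = (-34*25*(-1) - 6)*41 = (-17*(-50) - 6)*41 = (850 - 6)*41 = 844*41 = 34604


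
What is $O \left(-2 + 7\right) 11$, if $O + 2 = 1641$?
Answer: $90145$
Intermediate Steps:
$O = 1639$ ($O = -2 + 1641 = 1639$)
$O \left(-2 + 7\right) 11 = 1639 \left(-2 + 7\right) 11 = 1639 \cdot 5 \cdot 11 = 1639 \cdot 55 = 90145$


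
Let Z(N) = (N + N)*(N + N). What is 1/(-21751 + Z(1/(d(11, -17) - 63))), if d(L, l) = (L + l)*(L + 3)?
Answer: -21609/470017355 ≈ -4.5975e-5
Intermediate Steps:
d(L, l) = (3 + L)*(L + l) (d(L, l) = (L + l)*(3 + L) = (3 + L)*(L + l))
Z(N) = 4*N**2 (Z(N) = (2*N)*(2*N) = 4*N**2)
1/(-21751 + Z(1/(d(11, -17) - 63))) = 1/(-21751 + 4*(1/((11**2 + 3*11 + 3*(-17) + 11*(-17)) - 63))**2) = 1/(-21751 + 4*(1/((121 + 33 - 51 - 187) - 63))**2) = 1/(-21751 + 4*(1/(-84 - 63))**2) = 1/(-21751 + 4*(1/(-147))**2) = 1/(-21751 + 4*(-1/147)**2) = 1/(-21751 + 4*(1/21609)) = 1/(-21751 + 4/21609) = 1/(-470017355/21609) = -21609/470017355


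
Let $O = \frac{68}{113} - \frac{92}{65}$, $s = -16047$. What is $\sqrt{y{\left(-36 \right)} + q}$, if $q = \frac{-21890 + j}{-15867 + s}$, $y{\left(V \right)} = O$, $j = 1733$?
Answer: $\frac{i \sqrt{123469231163070}}{26045370} \approx 0.42663 i$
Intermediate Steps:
$O = - \frac{5976}{7345}$ ($O = 68 \cdot \frac{1}{113} - \frac{92}{65} = \frac{68}{113} - \frac{92}{65} = - \frac{5976}{7345} \approx -0.81361$)
$y{\left(V \right)} = - \frac{5976}{7345}$
$q = \frac{6719}{10638}$ ($q = \frac{-21890 + 1733}{-15867 - 16047} = - \frac{20157}{-31914} = \left(-20157\right) \left(- \frac{1}{31914}\right) = \frac{6719}{10638} \approx 0.6316$)
$\sqrt{y{\left(-36 \right)} + q} = \sqrt{- \frac{5976}{7345} + \frac{6719}{10638}} = \sqrt{- \frac{14221633}{78136110}} = \frac{i \sqrt{123469231163070}}{26045370}$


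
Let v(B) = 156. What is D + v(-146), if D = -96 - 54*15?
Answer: -750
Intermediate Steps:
D = -906 (D = -96 - 810 = -906)
D + v(-146) = -906 + 156 = -750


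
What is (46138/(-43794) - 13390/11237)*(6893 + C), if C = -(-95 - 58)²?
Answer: 9123887354428/246056589 ≈ 37080.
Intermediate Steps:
C = -23409 (C = -1*(-153)² = -1*23409 = -23409)
(46138/(-43794) - 13390/11237)*(6893 + C) = (46138/(-43794) - 13390/11237)*(6893 - 23409) = (46138*(-1/43794) - 13390*1/11237)*(-16516) = (-23069/21897 - 13390/11237)*(-16516) = -552427183/246056589*(-16516) = 9123887354428/246056589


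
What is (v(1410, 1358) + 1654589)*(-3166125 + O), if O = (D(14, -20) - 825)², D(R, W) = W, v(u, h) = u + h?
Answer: -4064005099700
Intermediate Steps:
v(u, h) = h + u
O = 714025 (O = (-20 - 825)² = (-845)² = 714025)
(v(1410, 1358) + 1654589)*(-3166125 + O) = ((1358 + 1410) + 1654589)*(-3166125 + 714025) = (2768 + 1654589)*(-2452100) = 1657357*(-2452100) = -4064005099700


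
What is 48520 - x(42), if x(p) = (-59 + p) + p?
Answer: 48495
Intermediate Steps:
x(p) = -59 + 2*p
48520 - x(42) = 48520 - (-59 + 2*42) = 48520 - (-59 + 84) = 48520 - 1*25 = 48520 - 25 = 48495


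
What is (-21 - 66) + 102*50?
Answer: 5013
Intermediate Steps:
(-21 - 66) + 102*50 = -87 + 5100 = 5013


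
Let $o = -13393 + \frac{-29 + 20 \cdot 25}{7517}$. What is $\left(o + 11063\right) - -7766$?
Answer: $\frac{40862883}{7517} \approx 5436.1$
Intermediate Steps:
$o = - \frac{100674710}{7517}$ ($o = -13393 + \left(-29 + 500\right) \frac{1}{7517} = -13393 + 471 \cdot \frac{1}{7517} = -13393 + \frac{471}{7517} = - \frac{100674710}{7517} \approx -13393.0$)
$\left(o + 11063\right) - -7766 = \left(- \frac{100674710}{7517} + 11063\right) - -7766 = - \frac{17514139}{7517} + 7766 = \frac{40862883}{7517}$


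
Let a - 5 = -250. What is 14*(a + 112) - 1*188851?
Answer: -190713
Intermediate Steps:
a = -245 (a = 5 - 250 = -245)
14*(a + 112) - 1*188851 = 14*(-245 + 112) - 1*188851 = 14*(-133) - 188851 = -1862 - 188851 = -190713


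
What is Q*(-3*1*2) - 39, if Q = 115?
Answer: -729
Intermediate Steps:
Q*(-3*1*2) - 39 = 115*(-3*1*2) - 39 = 115*(-3*2) - 39 = 115*(-6) - 39 = -690 - 39 = -729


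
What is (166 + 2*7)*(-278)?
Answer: -50040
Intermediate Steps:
(166 + 2*7)*(-278) = (166 + 14)*(-278) = 180*(-278) = -50040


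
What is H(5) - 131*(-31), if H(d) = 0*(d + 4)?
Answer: 4061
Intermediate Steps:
H(d) = 0 (H(d) = 0*(4 + d) = 0)
H(5) - 131*(-31) = 0 - 131*(-31) = 0 + 4061 = 4061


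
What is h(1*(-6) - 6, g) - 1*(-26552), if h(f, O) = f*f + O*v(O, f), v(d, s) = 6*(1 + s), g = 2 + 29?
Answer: 24650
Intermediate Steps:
g = 31
v(d, s) = 6 + 6*s
h(f, O) = f² + O*(6 + 6*f) (h(f, O) = f*f + O*(6 + 6*f) = f² + O*(6 + 6*f))
h(1*(-6) - 6, g) - 1*(-26552) = ((1*(-6) - 6)² + 6*31*(1 + (1*(-6) - 6))) - 1*(-26552) = ((-6 - 6)² + 6*31*(1 + (-6 - 6))) + 26552 = ((-12)² + 6*31*(1 - 12)) + 26552 = (144 + 6*31*(-11)) + 26552 = (144 - 2046) + 26552 = -1902 + 26552 = 24650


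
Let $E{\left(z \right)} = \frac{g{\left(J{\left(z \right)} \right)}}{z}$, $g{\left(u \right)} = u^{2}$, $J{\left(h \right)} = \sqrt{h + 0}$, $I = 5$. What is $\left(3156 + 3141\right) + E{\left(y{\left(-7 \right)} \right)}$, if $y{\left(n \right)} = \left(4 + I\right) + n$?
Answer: $6298$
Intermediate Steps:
$y{\left(n \right)} = 9 + n$ ($y{\left(n \right)} = \left(4 + 5\right) + n = 9 + n$)
$J{\left(h \right)} = \sqrt{h}$
$E{\left(z \right)} = 1$ ($E{\left(z \right)} = \frac{\left(\sqrt{z}\right)^{2}}{z} = \frac{z}{z} = 1$)
$\left(3156 + 3141\right) + E{\left(y{\left(-7 \right)} \right)} = \left(3156 + 3141\right) + 1 = 6297 + 1 = 6298$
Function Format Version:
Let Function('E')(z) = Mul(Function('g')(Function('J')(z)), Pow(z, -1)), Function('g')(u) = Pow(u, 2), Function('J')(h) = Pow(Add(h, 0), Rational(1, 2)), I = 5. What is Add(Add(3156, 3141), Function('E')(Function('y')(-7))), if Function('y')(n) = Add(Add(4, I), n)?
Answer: 6298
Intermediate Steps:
Function('y')(n) = Add(9, n) (Function('y')(n) = Add(Add(4, 5), n) = Add(9, n))
Function('J')(h) = Pow(h, Rational(1, 2))
Function('E')(z) = 1 (Function('E')(z) = Mul(Pow(Pow(z, Rational(1, 2)), 2), Pow(z, -1)) = Mul(z, Pow(z, -1)) = 1)
Add(Add(3156, 3141), Function('E')(Function('y')(-7))) = Add(Add(3156, 3141), 1) = Add(6297, 1) = 6298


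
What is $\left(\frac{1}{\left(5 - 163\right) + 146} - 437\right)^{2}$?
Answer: $\frac{27510025}{144} \approx 1.9104 \cdot 10^{5}$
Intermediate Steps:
$\left(\frac{1}{\left(5 - 163\right) + 146} - 437\right)^{2} = \left(\frac{1}{-158 + 146} - 437\right)^{2} = \left(\frac{1}{-12} - 437\right)^{2} = \left(- \frac{1}{12} - 437\right)^{2} = \left(- \frac{5245}{12}\right)^{2} = \frac{27510025}{144}$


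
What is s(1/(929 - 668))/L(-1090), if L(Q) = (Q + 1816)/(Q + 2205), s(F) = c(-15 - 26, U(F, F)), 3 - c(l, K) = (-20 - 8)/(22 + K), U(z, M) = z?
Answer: 9119585/1389806 ≈ 6.5618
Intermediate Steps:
c(l, K) = 3 + 28/(22 + K) (c(l, K) = 3 - (-20 - 8)/(22 + K) = 3 - (-28)/(22 + K) = 3 + 28/(22 + K))
s(F) = (94 + 3*F)/(22 + F)
L(Q) = (1816 + Q)/(2205 + Q)
s(1/(929 - 668))/L(-1090) = ((94 + 3/(929 - 668))/(22 + 1/(929 - 668)))/(((1816 - 1090)/(2205 - 1090))) = ((94 + 3/261)/(22 + 1/261))/((726/1115)) = ((94 + 3*(1/261))/(22 + 1/261))/(((1/1115)*726)) = ((94 + 1/87)/(5743/261))/(726/1115) = ((261/5743)*(8179/87))*(1115/726) = (24537/5743)*(1115/726) = 9119585/1389806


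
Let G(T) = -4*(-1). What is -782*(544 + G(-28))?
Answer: -428536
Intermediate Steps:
G(T) = 4
-782*(544 + G(-28)) = -782*(544 + 4) = -782*548 = -428536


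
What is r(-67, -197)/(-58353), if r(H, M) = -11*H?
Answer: -737/58353 ≈ -0.012630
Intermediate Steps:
r(-67, -197)/(-58353) = -11*(-67)/(-58353) = 737*(-1/58353) = -737/58353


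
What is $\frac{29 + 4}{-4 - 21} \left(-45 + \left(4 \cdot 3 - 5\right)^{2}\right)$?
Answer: $- \frac{132}{25} \approx -5.28$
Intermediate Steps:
$\frac{29 + 4}{-4 - 21} \left(-45 + \left(4 \cdot 3 - 5\right)^{2}\right) = \frac{33}{-25} \left(-45 + \left(12 - 5\right)^{2}\right) = 33 \left(- \frac{1}{25}\right) \left(-45 + 7^{2}\right) = - \frac{33 \left(-45 + 49\right)}{25} = \left(- \frac{33}{25}\right) 4 = - \frac{132}{25}$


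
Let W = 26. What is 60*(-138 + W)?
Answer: -6720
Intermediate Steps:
60*(-138 + W) = 60*(-138 + 26) = 60*(-112) = -6720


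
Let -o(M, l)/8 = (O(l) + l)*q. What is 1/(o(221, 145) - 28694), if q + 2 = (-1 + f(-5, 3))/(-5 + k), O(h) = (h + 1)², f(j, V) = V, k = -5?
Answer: 5/1745098 ≈ 2.8652e-6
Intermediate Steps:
O(h) = (1 + h)²
q = -11/5 (q = -2 + (-1 + 3)/(-5 - 5) = -2 + 2/(-10) = -2 + 2*(-⅒) = -2 - ⅕ = -11/5 ≈ -2.2000)
o(M, l) = 88*l/5 + 88*(1 + l)²/5 (o(M, l) = -8*((1 + l)² + l)*(-11)/5 = -8*(l + (1 + l)²)*(-11)/5 = -8*(-11*l/5 - 11*(1 + l)²/5) = 88*l/5 + 88*(1 + l)²/5)
1/(o(221, 145) - 28694) = 1/(((88/5)*145 + 88*(1 + 145)²/5) - 28694) = 1/((2552 + (88/5)*146²) - 28694) = 1/((2552 + (88/5)*21316) - 28694) = 1/((2552 + 1875808/5) - 28694) = 1/(1888568/5 - 28694) = 1/(1745098/5) = 5/1745098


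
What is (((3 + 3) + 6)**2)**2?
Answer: 20736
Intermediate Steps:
(((3 + 3) + 6)**2)**2 = ((6 + 6)**2)**2 = (12**2)**2 = 144**2 = 20736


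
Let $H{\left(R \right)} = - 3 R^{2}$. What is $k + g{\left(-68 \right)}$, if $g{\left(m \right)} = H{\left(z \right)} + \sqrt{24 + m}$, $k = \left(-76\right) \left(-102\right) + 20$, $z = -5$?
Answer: $7697 + 2 i \sqrt{11} \approx 7697.0 + 6.6332 i$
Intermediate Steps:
$k = 7772$ ($k = 7752 + 20 = 7772$)
$g{\left(m \right)} = -75 + \sqrt{24 + m}$ ($g{\left(m \right)} = - 3 \left(-5\right)^{2} + \sqrt{24 + m} = \left(-3\right) 25 + \sqrt{24 + m} = -75 + \sqrt{24 + m}$)
$k + g{\left(-68 \right)} = 7772 - \left(75 - \sqrt{24 - 68}\right) = 7772 - \left(75 - \sqrt{-44}\right) = 7772 - \left(75 - 2 i \sqrt{11}\right) = 7697 + 2 i \sqrt{11}$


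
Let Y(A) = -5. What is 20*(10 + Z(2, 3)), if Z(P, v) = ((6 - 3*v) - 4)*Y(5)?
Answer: 900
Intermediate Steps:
Z(P, v) = -10 + 15*v (Z(P, v) = ((6 - 3*v) - 4)*(-5) = (2 - 3*v)*(-5) = -10 + 15*v)
20*(10 + Z(2, 3)) = 20*(10 + (-10 + 15*3)) = 20*(10 + (-10 + 45)) = 20*(10 + 35) = 20*45 = 900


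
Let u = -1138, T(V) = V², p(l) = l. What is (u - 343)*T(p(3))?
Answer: -13329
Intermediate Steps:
(u - 343)*T(p(3)) = (-1138 - 343)*3² = -1481*9 = -13329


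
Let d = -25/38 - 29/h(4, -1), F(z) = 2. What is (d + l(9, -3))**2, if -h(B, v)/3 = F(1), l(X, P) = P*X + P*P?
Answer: 620944/3249 ≈ 191.12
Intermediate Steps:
l(X, P) = P**2 + P*X (l(X, P) = P*X + P**2 = P**2 + P*X)
h(B, v) = -6 (h(B, v) = -3*2 = -6)
d = 238/57 (d = -25/38 - 29/(-6) = -25*1/38 - 29*(-1/6) = -25/38 + 29/6 = 238/57 ≈ 4.1754)
(d + l(9, -3))**2 = (238/57 - 3*(-3 + 9))**2 = (238/57 - 3*6)**2 = (238/57 - 18)**2 = (-788/57)**2 = 620944/3249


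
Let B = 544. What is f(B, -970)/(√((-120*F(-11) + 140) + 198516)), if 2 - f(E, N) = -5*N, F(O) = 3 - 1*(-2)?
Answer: -1212*√49514/24757 ≈ -10.894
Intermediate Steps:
F(O) = 5 (F(O) = 3 + 2 = 5)
f(E, N) = 2 + 5*N (f(E, N) = 2 - (-5)*N = 2 + 5*N)
f(B, -970)/(√((-120*F(-11) + 140) + 198516)) = (2 + 5*(-970))/(√((-120*5 + 140) + 198516)) = (2 - 4850)/(√((-600 + 140) + 198516)) = -4848/√(-460 + 198516) = -4848*√49514/99028 = -1212*√49514/24757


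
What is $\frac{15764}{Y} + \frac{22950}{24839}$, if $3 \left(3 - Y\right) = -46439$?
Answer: $\frac{560166897}{288430468} \approx 1.9421$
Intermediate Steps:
$Y = \frac{46448}{3}$ ($Y = 3 - - \frac{46439}{3} = 3 + \frac{46439}{3} = \frac{46448}{3} \approx 15483.0$)
$\frac{15764}{Y} + \frac{22950}{24839} = \frac{15764}{\frac{46448}{3}} + \frac{22950}{24839} = 15764 \cdot \frac{3}{46448} + 22950 \cdot \frac{1}{24839} = \frac{11823}{11612} + \frac{22950}{24839} = \frac{560166897}{288430468}$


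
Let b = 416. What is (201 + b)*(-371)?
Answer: -228907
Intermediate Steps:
(201 + b)*(-371) = (201 + 416)*(-371) = 617*(-371) = -228907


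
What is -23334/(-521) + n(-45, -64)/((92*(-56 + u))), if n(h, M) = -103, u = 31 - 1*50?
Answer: 161058263/3594900 ≈ 44.802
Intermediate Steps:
u = -19 (u = 31 - 50 = -19)
-23334/(-521) + n(-45, -64)/((92*(-56 + u))) = -23334/(-521) - 103*1/(92*(-56 - 19)) = -23334*(-1/521) - 103/(92*(-75)) = 23334/521 - 103/(-6900) = 23334/521 - 103*(-1/6900) = 23334/521 + 103/6900 = 161058263/3594900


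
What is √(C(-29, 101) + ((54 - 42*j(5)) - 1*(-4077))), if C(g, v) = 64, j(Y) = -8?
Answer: √4531 ≈ 67.313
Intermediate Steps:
√(C(-29, 101) + ((54 - 42*j(5)) - 1*(-4077))) = √(64 + ((54 - 42*(-8)) - 1*(-4077))) = √(64 + ((54 + 336) + 4077)) = √(64 + (390 + 4077)) = √(64 + 4467) = √4531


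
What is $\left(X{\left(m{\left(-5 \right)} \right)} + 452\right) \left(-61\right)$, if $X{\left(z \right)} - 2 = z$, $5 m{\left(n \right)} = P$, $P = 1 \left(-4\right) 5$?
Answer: $-27450$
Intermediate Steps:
$P = -20$ ($P = \left(-4\right) 5 = -20$)
$m{\left(n \right)} = -4$ ($m{\left(n \right)} = \frac{1}{5} \left(-20\right) = -4$)
$X{\left(z \right)} = 2 + z$
$\left(X{\left(m{\left(-5 \right)} \right)} + 452\right) \left(-61\right) = \left(\left(2 - 4\right) + 452\right) \left(-61\right) = \left(-2 + 452\right) \left(-61\right) = 450 \left(-61\right) = -27450$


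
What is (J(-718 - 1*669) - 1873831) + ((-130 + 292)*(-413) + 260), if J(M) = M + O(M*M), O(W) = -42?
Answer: -1941906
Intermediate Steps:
J(M) = -42 + M (J(M) = M - 42 = -42 + M)
(J(-718 - 1*669) - 1873831) + ((-130 + 292)*(-413) + 260) = ((-42 + (-718 - 1*669)) - 1873831) + ((-130 + 292)*(-413) + 260) = ((-42 + (-718 - 669)) - 1873831) + (162*(-413) + 260) = ((-42 - 1387) - 1873831) + (-66906 + 260) = (-1429 - 1873831) - 66646 = -1875260 - 66646 = -1941906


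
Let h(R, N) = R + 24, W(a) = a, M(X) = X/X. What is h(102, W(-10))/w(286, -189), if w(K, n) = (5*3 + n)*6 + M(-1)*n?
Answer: -14/137 ≈ -0.10219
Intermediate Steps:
M(X) = 1
w(K, n) = 90 + 7*n (w(K, n) = (5*3 + n)*6 + 1*n = (15 + n)*6 + n = (90 + 6*n) + n = 90 + 7*n)
h(R, N) = 24 + R
h(102, W(-10))/w(286, -189) = (24 + 102)/(90 + 7*(-189)) = 126/(90 - 1323) = 126/(-1233) = 126*(-1/1233) = -14/137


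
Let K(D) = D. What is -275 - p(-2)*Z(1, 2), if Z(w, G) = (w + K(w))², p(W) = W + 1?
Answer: -271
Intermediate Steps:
p(W) = 1 + W
Z(w, G) = 4*w² (Z(w, G) = (w + w)² = (2*w)² = 4*w²)
-275 - p(-2)*Z(1, 2) = -275 - (1 - 2)*4*1² = -275 - (-1)*4*1 = -275 - (-1)*4 = -275 - 1*(-4) = -275 + 4 = -271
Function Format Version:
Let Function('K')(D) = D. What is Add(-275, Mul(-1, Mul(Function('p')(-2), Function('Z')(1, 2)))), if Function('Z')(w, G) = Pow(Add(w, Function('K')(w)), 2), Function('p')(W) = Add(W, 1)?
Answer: -271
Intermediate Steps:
Function('p')(W) = Add(1, W)
Function('Z')(w, G) = Mul(4, Pow(w, 2)) (Function('Z')(w, G) = Pow(Add(w, w), 2) = Pow(Mul(2, w), 2) = Mul(4, Pow(w, 2)))
Add(-275, Mul(-1, Mul(Function('p')(-2), Function('Z')(1, 2)))) = Add(-275, Mul(-1, Mul(Add(1, -2), Mul(4, Pow(1, 2))))) = Add(-275, Mul(-1, Mul(-1, Mul(4, 1)))) = Add(-275, Mul(-1, Mul(-1, 4))) = Add(-275, Mul(-1, -4)) = Add(-275, 4) = -271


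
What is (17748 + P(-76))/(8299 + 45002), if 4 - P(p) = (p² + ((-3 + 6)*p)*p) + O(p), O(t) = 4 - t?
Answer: -5432/53301 ≈ -0.10191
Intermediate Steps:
P(p) = p - 4*p² (P(p) = 4 - ((p² + ((-3 + 6)*p)*p) + (4 - p)) = 4 - ((p² + (3*p)*p) + (4 - p)) = 4 - ((p² + 3*p²) + (4 - p)) = 4 - (4*p² + (4 - p)) = 4 - (4 - p + 4*p²) = 4 + (-4 + p - 4*p²) = p - 4*p²)
(17748 + P(-76))/(8299 + 45002) = (17748 - 76*(1 - 4*(-76)))/(8299 + 45002) = (17748 - 76*(1 + 304))/53301 = (17748 - 76*305)*(1/53301) = (17748 - 23180)*(1/53301) = -5432*1/53301 = -5432/53301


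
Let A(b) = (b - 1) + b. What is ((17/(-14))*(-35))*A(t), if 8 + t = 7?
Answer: -255/2 ≈ -127.50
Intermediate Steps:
t = -1 (t = -8 + 7 = -1)
A(b) = -1 + 2*b (A(b) = (-1 + b) + b = -1 + 2*b)
((17/(-14))*(-35))*A(t) = ((17/(-14))*(-35))*(-1 + 2*(-1)) = ((17*(-1/14))*(-35))*(-1 - 2) = -17/14*(-35)*(-3) = (85/2)*(-3) = -255/2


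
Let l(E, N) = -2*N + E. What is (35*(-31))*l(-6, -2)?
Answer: 2170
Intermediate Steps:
l(E, N) = E - 2*N
(35*(-31))*l(-6, -2) = (35*(-31))*(-6 - 2*(-2)) = -1085*(-6 + 4) = -1085*(-2) = 2170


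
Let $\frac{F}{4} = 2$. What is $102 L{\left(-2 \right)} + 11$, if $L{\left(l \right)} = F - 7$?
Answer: $113$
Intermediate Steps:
$F = 8$ ($F = 4 \cdot 2 = 8$)
$L{\left(l \right)} = 1$ ($L{\left(l \right)} = 8 - 7 = 1$)
$102 L{\left(-2 \right)} + 11 = 102 \cdot 1 + 11 = 102 + 11 = 113$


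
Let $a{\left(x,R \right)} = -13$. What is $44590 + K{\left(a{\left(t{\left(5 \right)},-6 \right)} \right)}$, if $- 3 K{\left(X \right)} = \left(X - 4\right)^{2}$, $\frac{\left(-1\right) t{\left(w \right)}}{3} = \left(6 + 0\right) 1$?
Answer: $\frac{133481}{3} \approx 44494.0$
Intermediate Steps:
$t{\left(w \right)} = -18$ ($t{\left(w \right)} = - 3 \left(6 + 0\right) 1 = - 3 \cdot 6 \cdot 1 = \left(-3\right) 6 = -18$)
$K{\left(X \right)} = - \frac{\left(-4 + X\right)^{2}}{3}$ ($K{\left(X \right)} = - \frac{\left(X - 4\right)^{2}}{3} = - \frac{\left(-4 + X\right)^{2}}{3}$)
$44590 + K{\left(a{\left(t{\left(5 \right)},-6 \right)} \right)} = 44590 - \frac{\left(-4 - 13\right)^{2}}{3} = 44590 - \frac{\left(-17\right)^{2}}{3} = 44590 - \frac{289}{3} = \frac{133481}{3}$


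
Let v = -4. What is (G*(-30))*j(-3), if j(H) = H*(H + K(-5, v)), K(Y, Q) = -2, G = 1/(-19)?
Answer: 450/19 ≈ 23.684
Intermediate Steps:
G = -1/19 ≈ -0.052632
j(H) = H*(-2 + H) (j(H) = H*(H - 2) = H*(-2 + H))
(G*(-30))*j(-3) = (-1/19*(-30))*(-3*(-2 - 3)) = 30*(-3*(-5))/19 = (30/19)*15 = 450/19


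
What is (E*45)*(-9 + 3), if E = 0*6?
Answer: 0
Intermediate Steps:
E = 0
(E*45)*(-9 + 3) = (0*45)*(-9 + 3) = 0*(-6) = 0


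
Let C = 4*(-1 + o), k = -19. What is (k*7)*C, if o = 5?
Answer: -2128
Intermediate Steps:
C = 16 (C = 4*(-1 + 5) = 4*4 = 16)
(k*7)*C = -19*7*16 = -133*16 = -2128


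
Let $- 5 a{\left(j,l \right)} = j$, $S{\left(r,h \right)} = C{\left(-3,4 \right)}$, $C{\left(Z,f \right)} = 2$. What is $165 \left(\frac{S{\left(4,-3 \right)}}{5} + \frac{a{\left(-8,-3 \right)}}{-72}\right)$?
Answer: $\frac{187}{3} \approx 62.333$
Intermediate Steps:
$S{\left(r,h \right)} = 2$
$a{\left(j,l \right)} = - \frac{j}{5}$
$165 \left(\frac{S{\left(4,-3 \right)}}{5} + \frac{a{\left(-8,-3 \right)}}{-72}\right) = 165 \left(\frac{2}{5} + \frac{\left(- \frac{1}{5}\right) \left(-8\right)}{-72}\right) = 165 \left(2 \cdot \frac{1}{5} + \frac{8}{5} \left(- \frac{1}{72}\right)\right) = 165 \left(\frac{2}{5} - \frac{1}{45}\right) = 165 \cdot \frac{17}{45} = \frac{187}{3}$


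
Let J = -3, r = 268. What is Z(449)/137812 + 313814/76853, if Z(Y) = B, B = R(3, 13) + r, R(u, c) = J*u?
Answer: 43267239895/10591265636 ≈ 4.0852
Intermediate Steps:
R(u, c) = -3*u
B = 259 (B = -3*3 + 268 = -9 + 268 = 259)
Z(Y) = 259
Z(449)/137812 + 313814/76853 = 259/137812 + 313814/76853 = 43267239895/10591265636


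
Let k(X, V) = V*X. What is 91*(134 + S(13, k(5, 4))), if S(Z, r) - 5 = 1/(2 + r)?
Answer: 278369/22 ≈ 12653.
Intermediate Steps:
S(Z, r) = 5 + 1/(2 + r)
91*(134 + S(13, k(5, 4))) = 91*(134 + (11 + 5*(4*5))/(2 + 4*5)) = 91*(134 + (11 + 5*20)/(2 + 20)) = 91*(134 + (11 + 100)/22) = 91*(134 + (1/22)*111) = 91*(134 + 111/22) = 91*(3059/22) = 278369/22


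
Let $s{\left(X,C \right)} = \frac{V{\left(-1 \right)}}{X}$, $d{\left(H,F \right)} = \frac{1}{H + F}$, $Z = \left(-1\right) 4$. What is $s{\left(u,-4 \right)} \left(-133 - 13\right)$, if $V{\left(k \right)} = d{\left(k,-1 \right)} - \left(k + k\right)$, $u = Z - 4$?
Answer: $\frac{219}{8} \approx 27.375$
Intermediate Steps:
$Z = -4$
$d{\left(H,F \right)} = \frac{1}{F + H}$
$u = -8$ ($u = -4 - 4 = -8$)
$V{\left(k \right)} = \frac{1}{-1 + k} - 2 k$ ($V{\left(k \right)} = \frac{1}{-1 + k} - \left(k + k\right) = \frac{1}{-1 + k} - 2 k$)
$s{\left(X,C \right)} = \frac{3}{2 X}$ ($s{\left(X,C \right)} = \frac{\frac{1}{-1 - 1} \left(1 - - 2 \left(-1 - 1\right)\right)}{X} = \frac{\frac{1}{-2} \left(1 - \left(-2\right) \left(-2\right)\right)}{X} = \frac{\left(- \frac{1}{2}\right) \left(1 - 4\right)}{X} = \frac{\left(- \frac{1}{2}\right) \left(-3\right)}{X} = \frac{3}{2 X}$)
$s{\left(u,-4 \right)} \left(-133 - 13\right) = \frac{3}{2 \left(-8\right)} \left(-133 - 13\right) = \frac{3}{2} \left(- \frac{1}{8}\right) \left(-146\right) = \left(- \frac{3}{16}\right) \left(-146\right) = \frac{219}{8}$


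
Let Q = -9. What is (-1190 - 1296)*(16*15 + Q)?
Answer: -574266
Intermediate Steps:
(-1190 - 1296)*(16*15 + Q) = (-1190 - 1296)*(16*15 - 9) = -2486*(240 - 9) = -2486*231 = -574266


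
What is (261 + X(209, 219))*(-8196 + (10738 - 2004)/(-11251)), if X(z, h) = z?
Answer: -43344307100/11251 ≈ -3.8525e+6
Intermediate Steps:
(261 + X(209, 219))*(-8196 + (10738 - 2004)/(-11251)) = (261 + 209)*(-8196 + (10738 - 2004)/(-11251)) = 470*(-8196 + 8734*(-1/11251)) = 470*(-8196 - 8734/11251) = 470*(-92221930/11251) = -43344307100/11251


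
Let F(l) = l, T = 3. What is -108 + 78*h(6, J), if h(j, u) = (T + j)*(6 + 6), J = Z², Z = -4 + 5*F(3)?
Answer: 8316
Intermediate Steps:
Z = 11 (Z = -4 + 5*3 = -4 + 15 = 11)
J = 121 (J = 11² = 121)
h(j, u) = 36 + 12*j (h(j, u) = (3 + j)*(6 + 6) = (3 + j)*12 = 36 + 12*j)
-108 + 78*h(6, J) = -108 + 78*(36 + 12*6) = -108 + 78*(36 + 72) = -108 + 78*108 = -108 + 8424 = 8316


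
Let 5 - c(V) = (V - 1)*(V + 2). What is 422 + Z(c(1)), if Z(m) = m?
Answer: 427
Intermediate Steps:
c(V) = 5 - (-1 + V)*(2 + V) (c(V) = 5 - (V - 1)*(V + 2) = 5 - (-1 + V)*(2 + V))
422 + Z(c(1)) = 422 + (7 - 1*1 - 1*1²) = 422 + (7 - 1 - 1*1) = 422 + (7 - 1 - 1) = 422 + 5 = 427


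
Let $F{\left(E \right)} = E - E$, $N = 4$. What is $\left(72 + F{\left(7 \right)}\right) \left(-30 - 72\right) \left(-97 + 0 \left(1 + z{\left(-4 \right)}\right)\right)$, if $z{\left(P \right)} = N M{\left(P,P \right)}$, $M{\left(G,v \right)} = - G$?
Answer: $712368$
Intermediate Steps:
$z{\left(P \right)} = - 4 P$ ($z{\left(P \right)} = 4 \left(- P\right) = - 4 P$)
$F{\left(E \right)} = 0$
$\left(72 + F{\left(7 \right)}\right) \left(-30 - 72\right) \left(-97 + 0 \left(1 + z{\left(-4 \right)}\right)\right) = \left(72 + 0\right) \left(-30 - 72\right) \left(-97 + 0 \left(1 - -16\right)\right) = 72 \left(-102\right) \left(-97 + 0 \left(1 + 16\right)\right) = - 7344 \left(-97 + 0 \cdot 17\right) = - 7344 \left(-97 + 0\right) = \left(-7344\right) \left(-97\right) = 712368$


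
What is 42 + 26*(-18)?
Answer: -426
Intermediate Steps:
42 + 26*(-18) = 42 - 468 = -426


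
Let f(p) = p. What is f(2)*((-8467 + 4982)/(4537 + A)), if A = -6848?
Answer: 6970/2311 ≈ 3.0160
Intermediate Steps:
f(2)*((-8467 + 4982)/(4537 + A)) = 2*((-8467 + 4982)/(4537 - 6848)) = 2*(-3485/(-2311)) = 2*(-3485*(-1/2311)) = 2*(3485/2311) = 6970/2311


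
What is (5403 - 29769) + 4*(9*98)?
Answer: -20838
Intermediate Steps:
(5403 - 29769) + 4*(9*98) = -24366 + 4*882 = -24366 + 3528 = -20838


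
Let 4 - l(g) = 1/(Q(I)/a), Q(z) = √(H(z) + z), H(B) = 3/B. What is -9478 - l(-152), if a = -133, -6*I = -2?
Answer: -9482 - 19*√21/2 ≈ -9525.5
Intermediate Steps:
I = ⅓ (I = -⅙*(-2) = ⅓ ≈ 0.33333)
Q(z) = √(z + 3/z) (Q(z) = √(3/z + z) = √(z + 3/z))
l(g) = 4 + 19*√21/2 (l(g) = 4 - 1/(√(⅓ + 3/(⅓))/(-133)) = 4 - 1/(√(⅓ + 3*3)*(-1/133)) = 4 - 1/(√(⅓ + 9)*(-1/133)) = 4 - 1/(√(28/3)*(-1/133)) = 4 - 1/((2*√21/3)*(-1/133)) = 4 - 1/((-2*√21/399)) = 4 - (-19)*√21/2 = 4 + 19*√21/2)
-9478 - l(-152) = -9478 - (4 + 19*√21/2) = -9478 + (-4 - 19*√21/2) = -9482 - 19*√21/2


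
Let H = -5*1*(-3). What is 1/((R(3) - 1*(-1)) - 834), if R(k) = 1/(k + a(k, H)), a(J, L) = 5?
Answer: -8/6663 ≈ -0.0012007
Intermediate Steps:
H = 15 (H = -5*(-3) = 15)
R(k) = 1/(5 + k) (R(k) = 1/(k + 5) = 1/(5 + k))
1/((R(3) - 1*(-1)) - 834) = 1/((1/(5 + 3) - 1*(-1)) - 834) = 1/((1/8 + 1) - 834) = 1/(9/8 - 834) = 1/(-6663/8) = -8/6663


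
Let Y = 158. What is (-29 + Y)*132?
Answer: 17028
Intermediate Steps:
(-29 + Y)*132 = (-29 + 158)*132 = 129*132 = 17028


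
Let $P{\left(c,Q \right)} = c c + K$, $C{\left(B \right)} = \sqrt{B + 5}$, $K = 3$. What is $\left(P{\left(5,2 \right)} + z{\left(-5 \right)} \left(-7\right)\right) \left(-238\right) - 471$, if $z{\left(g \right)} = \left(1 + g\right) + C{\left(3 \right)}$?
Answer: $-13799 + 3332 \sqrt{2} \approx -9086.8$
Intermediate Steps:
$C{\left(B \right)} = \sqrt{5 + B}$
$P{\left(c,Q \right)} = 3 + c^{2}$ ($P{\left(c,Q \right)} = c c + 3 = c^{2} + 3 = 3 + c^{2}$)
$z{\left(g \right)} = 1 + g + 2 \sqrt{2}$ ($z{\left(g \right)} = \left(1 + g\right) + \sqrt{5 + 3} = \left(1 + g\right) + \sqrt{8} = \left(1 + g\right) + 2 \sqrt{2} = 1 + g + 2 \sqrt{2}$)
$\left(P{\left(5,2 \right)} + z{\left(-5 \right)} \left(-7\right)\right) \left(-238\right) - 471 = \left(\left(3 + 5^{2}\right) + \left(1 - 5 + 2 \sqrt{2}\right) \left(-7\right)\right) \left(-238\right) - 471 = \left(\left(3 + 25\right) + \left(-4 + 2 \sqrt{2}\right) \left(-7\right)\right) \left(-238\right) - 471 = \left(28 + \left(28 - 14 \sqrt{2}\right)\right) \left(-238\right) - 471 = \left(56 - 14 \sqrt{2}\right) \left(-238\right) - 471 = \left(-13328 + 3332 \sqrt{2}\right) - 471 = -13799 + 3332 \sqrt{2}$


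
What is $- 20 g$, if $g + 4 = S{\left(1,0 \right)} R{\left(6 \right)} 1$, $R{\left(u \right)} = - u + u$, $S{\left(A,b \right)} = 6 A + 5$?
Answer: $80$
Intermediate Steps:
$S{\left(A,b \right)} = 5 + 6 A$
$R{\left(u \right)} = 0$
$g = -4$ ($g = -4 + \left(5 + 6 \cdot 1\right) 0 \cdot 1 = -4 + \left(5 + 6\right) 0 \cdot 1 = -4 + 11 \cdot 0 \cdot 1 = -4 + 0 \cdot 1 = -4 + 0 = -4$)
$- 20 g = \left(-20\right) \left(-4\right) = 80$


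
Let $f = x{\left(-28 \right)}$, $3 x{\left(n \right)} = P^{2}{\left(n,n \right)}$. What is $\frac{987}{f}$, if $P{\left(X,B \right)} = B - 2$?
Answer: $\frac{329}{100} \approx 3.29$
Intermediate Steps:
$P{\left(X,B \right)} = -2 + B$
$x{\left(n \right)} = \frac{\left(-2 + n\right)^{2}}{3}$
$f = 300$ ($f = \frac{\left(-2 - 28\right)^{2}}{3} = \frac{\left(-30\right)^{2}}{3} = \frac{1}{3} \cdot 900 = 300$)
$\frac{987}{f} = \frac{987}{300} = 987 \cdot \frac{1}{300} = \frac{329}{100}$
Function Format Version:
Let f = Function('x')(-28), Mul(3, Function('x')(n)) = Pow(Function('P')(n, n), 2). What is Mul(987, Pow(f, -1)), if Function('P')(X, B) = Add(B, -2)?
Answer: Rational(329, 100) ≈ 3.2900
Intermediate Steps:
Function('P')(X, B) = Add(-2, B)
Function('x')(n) = Mul(Rational(1, 3), Pow(Add(-2, n), 2))
f = 300 (f = Mul(Rational(1, 3), Pow(Add(-2, -28), 2)) = Mul(Rational(1, 3), Pow(-30, 2)) = Mul(Rational(1, 3), 900) = 300)
Mul(987, Pow(f, -1)) = Mul(987, Pow(300, -1)) = Mul(987, Rational(1, 300)) = Rational(329, 100)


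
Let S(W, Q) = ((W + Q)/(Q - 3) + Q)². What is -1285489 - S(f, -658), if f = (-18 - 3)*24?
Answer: -749818757545/436921 ≈ -1.7161e+6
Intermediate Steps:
f = -504 (f = -21*24 = -504)
S(W, Q) = (Q + (Q + W)/(-3 + Q))² (S(W, Q) = ((Q + W)/(-3 + Q) + Q)² = (Q + (Q + W)/(-3 + Q))²)
-1285489 - S(f, -658) = -1285489 - (-504 + (-658)² - 2*(-658))²/(-3 - 658)² = -1285489 - (-504 + 432964 + 1316)²/(-661)² = -1285489 - 433776²/436921 = -1285489 - 188161618176/436921 = -749818757545/436921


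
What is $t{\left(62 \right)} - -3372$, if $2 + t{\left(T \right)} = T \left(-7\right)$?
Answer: $2936$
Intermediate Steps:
$t{\left(T \right)} = -2 - 7 T$ ($t{\left(T \right)} = -2 + T \left(-7\right) = -2 - 7 T$)
$t{\left(62 \right)} - -3372 = \left(-2 - 434\right) - -3372 = \left(-2 - 434\right) + 3372 = -436 + 3372 = 2936$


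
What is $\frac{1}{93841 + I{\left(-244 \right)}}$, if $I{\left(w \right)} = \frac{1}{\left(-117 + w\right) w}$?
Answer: $\frac{88084}{8265890645} \approx 1.0656 \cdot 10^{-5}$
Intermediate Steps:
$I{\left(w \right)} = \frac{1}{w \left(-117 + w\right)}$
$\frac{1}{93841 + I{\left(-244 \right)}} = \frac{1}{93841 + \frac{1}{\left(-244\right) \left(-117 - 244\right)}} = \frac{1}{93841 - \frac{1}{244 \left(-361\right)}} = \frac{1}{93841 - - \frac{1}{88084}} = \frac{1}{93841 + \frac{1}{88084}} = \frac{1}{\frac{8265890645}{88084}} = \frac{88084}{8265890645}$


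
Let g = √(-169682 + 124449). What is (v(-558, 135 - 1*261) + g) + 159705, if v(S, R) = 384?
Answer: 160089 + I*√45233 ≈ 1.6009e+5 + 212.68*I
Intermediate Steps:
g = I*√45233 (g = √(-45233) = I*√45233 ≈ 212.68*I)
(v(-558, 135 - 1*261) + g) + 159705 = (384 + I*√45233) + 159705 = 160089 + I*√45233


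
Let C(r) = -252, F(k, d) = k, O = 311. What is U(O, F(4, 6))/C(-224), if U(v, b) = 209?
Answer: -209/252 ≈ -0.82936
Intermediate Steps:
U(O, F(4, 6))/C(-224) = 209/(-252) = 209*(-1/252) = -209/252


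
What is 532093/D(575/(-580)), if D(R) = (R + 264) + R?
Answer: 30861394/15197 ≈ 2030.8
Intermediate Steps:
D(R) = 264 + 2*R (D(R) = (264 + R) + R = 264 + 2*R)
532093/D(575/(-580)) = 532093/(264 + 2*(575/(-580))) = 532093/(264 + 2*(575*(-1/580))) = 532093/(264 + 2*(-115/116)) = 532093/(264 - 115/58) = 532093/(15197/58) = 532093*(58/15197) = 30861394/15197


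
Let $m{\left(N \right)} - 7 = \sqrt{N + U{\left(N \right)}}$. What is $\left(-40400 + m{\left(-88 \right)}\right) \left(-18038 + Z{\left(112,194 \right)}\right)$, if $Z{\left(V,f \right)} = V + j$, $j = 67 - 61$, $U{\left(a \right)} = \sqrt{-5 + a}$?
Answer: $723842560 - 17920 \sqrt{-88 + i \sqrt{93}} \approx 7.2383 \cdot 10^{8} - 1.6836 \cdot 10^{5} i$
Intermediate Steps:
$j = 6$ ($j = 67 - 61 = 6$)
$m{\left(N \right)} = 7 + \sqrt{N + \sqrt{-5 + N}}$
$Z{\left(V,f \right)} = 6 + V$ ($Z{\left(V,f \right)} = V + 6 = 6 + V$)
$\left(-40400 + m{\left(-88 \right)}\right) \left(-18038 + Z{\left(112,194 \right)}\right) = \left(-40400 + \left(7 + \sqrt{-88 + \sqrt{-5 - 88}}\right)\right) \left(-18038 + \left(6 + 112\right)\right) = \left(-40400 + \left(7 + \sqrt{-88 + \sqrt{-93}}\right)\right) \left(-18038 + 118\right) = \left(-40400 + \left(7 + \sqrt{-88 + i \sqrt{93}}\right)\right) \left(-17920\right) = \left(-40393 + \sqrt{-88 + i \sqrt{93}}\right) \left(-17920\right) = 723842560 - 17920 \sqrt{-88 + i \sqrt{93}}$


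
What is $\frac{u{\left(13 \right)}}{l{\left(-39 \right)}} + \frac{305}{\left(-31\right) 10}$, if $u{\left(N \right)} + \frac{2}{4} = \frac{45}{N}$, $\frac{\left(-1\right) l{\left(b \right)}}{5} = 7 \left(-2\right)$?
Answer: $- \frac{7589}{8060} \approx -0.94156$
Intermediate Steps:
$l{\left(b \right)} = 70$ ($l{\left(b \right)} = - 5 \cdot 7 \left(-2\right) = \left(-5\right) \left(-14\right) = 70$)
$u{\left(N \right)} = - \frac{1}{2} + \frac{45}{N}$
$\frac{u{\left(13 \right)}}{l{\left(-39 \right)}} + \frac{305}{\left(-31\right) 10} = \frac{\frac{1}{2} \cdot \frac{1}{13} \left(90 - 13\right)}{70} + \frac{305}{\left(-31\right) 10} = \frac{1}{2} \cdot \frac{1}{13} \left(90 - 13\right) \frac{1}{70} + \frac{305}{-310} = \frac{1}{2} \cdot \frac{1}{13} \cdot 77 \cdot \frac{1}{70} + 305 \left(- \frac{1}{310}\right) = \frac{77}{26} \cdot \frac{1}{70} - \frac{61}{62} = \frac{11}{260} - \frac{61}{62} = - \frac{7589}{8060}$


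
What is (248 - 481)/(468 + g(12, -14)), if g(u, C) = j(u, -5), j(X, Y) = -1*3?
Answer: -233/465 ≈ -0.50108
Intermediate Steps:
j(X, Y) = -3
g(u, C) = -3
(248 - 481)/(468 + g(12, -14)) = (248 - 481)/(468 - 3) = -233/465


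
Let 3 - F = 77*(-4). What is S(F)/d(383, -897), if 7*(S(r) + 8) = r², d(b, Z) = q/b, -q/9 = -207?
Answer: 37022695/13041 ≈ 2838.9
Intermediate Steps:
q = 1863 (q = -9*(-207) = 1863)
d(b, Z) = 1863/b
F = 311 (F = 3 - 77*(-4) = 3 - 1*(-308) = 3 + 308 = 311)
S(r) = -8 + r²/7
S(F)/d(383, -897) = (-8 + (⅐)*311²)/((1863/383)) = (-8 + (⅐)*96721)/((1863*(1/383))) = (-8 + 96721/7)/(1863/383) = (96665/7)*(383/1863) = 37022695/13041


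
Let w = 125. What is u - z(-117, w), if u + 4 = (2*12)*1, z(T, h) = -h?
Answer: 145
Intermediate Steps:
u = 20 (u = -4 + (2*12)*1 = -4 + 24*1 = -4 + 24 = 20)
u - z(-117, w) = 20 - (-1)*125 = 20 - 1*(-125) = 20 + 125 = 145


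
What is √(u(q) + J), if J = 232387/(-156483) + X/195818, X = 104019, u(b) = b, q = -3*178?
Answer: I*√55810172418445965630110/10214062698 ≈ 23.129*I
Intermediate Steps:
q = -534
J = -29228352389/30642188094 (J = 232387/(-156483) + 104019/195818 = 232387*(-1/156483) + 104019*(1/195818) = -232387/156483 + 104019/195818 = -29228352389/30642188094 ≈ -0.95386)
√(u(q) + J) = √(-534 - 29228352389/30642188094) = √(-16392156794585/30642188094) = I*√55810172418445965630110/10214062698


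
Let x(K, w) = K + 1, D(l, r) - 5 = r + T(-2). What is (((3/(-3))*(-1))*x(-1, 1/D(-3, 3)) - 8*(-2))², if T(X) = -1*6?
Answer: 256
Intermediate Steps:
T(X) = -6
D(l, r) = -1 + r (D(l, r) = 5 + (r - 6) = 5 + (-6 + r) = -1 + r)
x(K, w) = 1 + K
(((3/(-3))*(-1))*x(-1, 1/D(-3, 3)) - 8*(-2))² = (((3/(-3))*(-1))*(1 - 1) - 8*(-2))² = (((3*(-⅓))*(-1))*0 + 16)² = (-1*(-1)*0 + 16)² = (1*0 + 16)² = (0 + 16)² = 16² = 256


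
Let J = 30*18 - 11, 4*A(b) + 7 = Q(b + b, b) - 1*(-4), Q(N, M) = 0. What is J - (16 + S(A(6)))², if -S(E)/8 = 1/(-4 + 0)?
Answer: 205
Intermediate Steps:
A(b) = -¾ (A(b) = -7/4 + (0 - 1*(-4))/4 = -7/4 + (0 + 4)/4 = -7/4 + (¼)*4 = -7/4 + 1 = -¾)
S(E) = 2 (S(E) = -8/(-4 + 0) = -8/(-4) = -8*(-¼) = 2)
J = 529 (J = 540 - 11 = 529)
J - (16 + S(A(6)))² = 529 - (16 + 2)² = 529 - 1*18² = 529 - 1*324 = 529 - 324 = 205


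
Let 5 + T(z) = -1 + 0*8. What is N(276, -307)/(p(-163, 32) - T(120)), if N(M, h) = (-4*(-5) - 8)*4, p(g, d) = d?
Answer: 24/19 ≈ 1.2632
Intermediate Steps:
N(M, h) = 48 (N(M, h) = (20 - 8)*4 = 12*4 = 48)
T(z) = -6 (T(z) = -5 + (-1 + 0*8) = -5 + (-1 + 0) = -5 - 1 = -6)
N(276, -307)/(p(-163, 32) - T(120)) = 48/(32 - 1*(-6)) = 48/(32 + 6) = 48/38 = 48*(1/38) = 24/19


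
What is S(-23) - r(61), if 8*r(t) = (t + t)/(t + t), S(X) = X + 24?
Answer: 7/8 ≈ 0.87500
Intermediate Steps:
S(X) = 24 + X
r(t) = 1/8 (r(t) = ((t + t)/(t + t))/8 = ((2*t)/((2*t)))/8 = ((2*t)*(1/(2*t)))/8 = (1/8)*1 = 1/8)
S(-23) - r(61) = (24 - 23) - 1*1/8 = 1 - 1/8 = 7/8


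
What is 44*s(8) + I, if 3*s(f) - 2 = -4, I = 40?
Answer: 32/3 ≈ 10.667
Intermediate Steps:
s(f) = -⅔ (s(f) = ⅔ + (⅓)*(-4) = ⅔ - 4/3 = -⅔)
44*s(8) + I = 44*(-⅔) + 40 = -88/3 + 40 = 32/3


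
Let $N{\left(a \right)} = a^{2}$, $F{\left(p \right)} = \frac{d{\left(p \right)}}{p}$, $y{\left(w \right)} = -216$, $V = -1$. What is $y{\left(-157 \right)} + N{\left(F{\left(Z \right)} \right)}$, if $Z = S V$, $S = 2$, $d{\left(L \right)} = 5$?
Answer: $- \frac{839}{4} \approx -209.75$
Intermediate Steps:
$Z = -2$ ($Z = 2 \left(-1\right) = -2$)
$F{\left(p \right)} = \frac{5}{p}$
$y{\left(-157 \right)} + N{\left(F{\left(Z \right)} \right)} = -216 + \left(\frac{5}{-2}\right)^{2} = -216 + \left(5 \left(- \frac{1}{2}\right)\right)^{2} = -216 + \left(- \frac{5}{2}\right)^{2} = -216 + \frac{25}{4} = - \frac{839}{4}$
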